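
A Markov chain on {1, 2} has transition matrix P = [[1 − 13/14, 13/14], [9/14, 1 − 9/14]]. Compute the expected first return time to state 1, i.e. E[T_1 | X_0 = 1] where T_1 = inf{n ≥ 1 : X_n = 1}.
E[T_1 | X_0 = 1] = 1/π_1 = 22/9

For an irreducible recurrent Markov chain with stationary distribution π, E[T_i | X_0 = i] = 1/π_i (Kac's formula). Here π_1 = (9/14)/(13/14 + 9/14) = (9/14)/(11/7) = 9/22, so E[T_1 | X_0 = 1] = 1/π_1 = (13/14 + 9/14)/(9/14) = (11/7)/(9/14) = 22/9.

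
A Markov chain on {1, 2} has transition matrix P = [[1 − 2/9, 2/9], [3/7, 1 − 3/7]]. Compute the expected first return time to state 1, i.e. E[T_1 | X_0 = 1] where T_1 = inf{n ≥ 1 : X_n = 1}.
E[T_1 | X_0 = 1] = 1/π_1 = 41/27

For an irreducible recurrent Markov chain with stationary distribution π, E[T_i | X_0 = i] = 1/π_i (Kac's formula). Here π_1 = (3/7)/(2/9 + 3/7) = (3/7)/(41/63) = 27/41, so E[T_1 | X_0 = 1] = 1/π_1 = (2/9 + 3/7)/(3/7) = (41/63)/(3/7) = 41/27.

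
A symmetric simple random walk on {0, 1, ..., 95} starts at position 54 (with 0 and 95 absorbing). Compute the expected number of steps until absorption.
E[τ | X_0 = 54] = 2214

Let v_k = E[τ | X_0 = k]. Boundary: v_0 = v_95 = 0. Recurrence: v_k = 1 + (v_{k-1} + v_{k+1})/2 for 1 ≤ k ≤ 94. The particular solution to v_k − (v_{k-1} + v_{k+1})/2 = 1 is v_k = −k^2. Adding homogeneous solution A + B k and matching boundaries gives v_k = k (95 − k). Substituting k = 54: v_54 = 54 · 41 = 2214.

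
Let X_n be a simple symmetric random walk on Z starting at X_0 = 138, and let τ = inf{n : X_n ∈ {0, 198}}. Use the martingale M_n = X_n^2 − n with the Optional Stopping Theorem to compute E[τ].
E[τ] = 8280

M_n = X_n^2 − n is a martingale (since E[X_{n+1}^2 | F_n] = X_n^2 + 1). By OST (τ has finite mean in a bounded region), E[M_τ] = E[M_0] = X_0^2 − 0 = 138^2 = 19044. Also E[M_τ] = E[X_τ^2] − E[τ]. The walk exits at 0 or 198, with P(hit 198 first) = 138/198, so E[X_τ^2] = 198^2 · 138/198 + 0 = 27324. Thus E[τ] = E[X_τ^2] − E[M_τ] = 27324 − 19044 = 8280 = 138(198 − 138) = 8280.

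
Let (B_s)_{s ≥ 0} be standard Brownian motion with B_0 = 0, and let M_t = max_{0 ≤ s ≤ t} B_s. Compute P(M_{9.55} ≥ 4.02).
P(M_{9.55} ≥ 4.02) = 2·P(B_{9.55} ≥ 4.02) = 2(1 − Φ(4.02/√9.55)) ≈ 0.1933

By the reflection principle for Brownian motion, P(M_t ≥ a) = 2 · P(B_t ≥ a) for a ≥ 0. Since B_t ~ N(0, t), P(B_t ≥ 4.02) = 1 − Φ(4.02/√t) = 1 − Φ(4.02/√9.55) = 1 − Φ(1.3008). So
  P(M_{9.55} ≥ 4.02) = 2(1 − Φ(1.3008)) ≈ 0.1933.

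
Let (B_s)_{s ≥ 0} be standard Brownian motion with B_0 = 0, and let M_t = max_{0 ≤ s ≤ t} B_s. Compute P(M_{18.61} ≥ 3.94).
P(M_{18.61} ≥ 3.94) = 2·P(B_{18.61} ≥ 3.94) = 2(1 − Φ(3.94/√18.61)) ≈ 0.3611

By the reflection principle for Brownian motion, P(M_t ≥ a) = 2 · P(B_t ≥ a) for a ≥ 0. Since B_t ~ N(0, t), P(B_t ≥ 3.94) = 1 − Φ(3.94/√t) = 1 − Φ(3.94/√18.61) = 1 − Φ(0.9133). So
  P(M_{18.61} ≥ 3.94) = 2(1 − Φ(0.9133)) ≈ 0.3611.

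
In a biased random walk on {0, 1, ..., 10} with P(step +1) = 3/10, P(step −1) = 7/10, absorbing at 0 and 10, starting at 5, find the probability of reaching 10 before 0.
P(hit 10 before 0) = (1 − (7/3)^5) / (1 − (7/3)^10) = 243/17050

Let u_k denote P(reach 10 before 0 | start at k). Boundary: u_0 = 0, u_10 = 1. Recurrence: u_k = 3/10·u_{k+1} + 7/10·u_{k-1} for 1 ≤ k ≤ 9. Try u_k = A + B·r^k with r = q/p = (7/10)/(3/10) = 7/3. Substitution satisfies the recurrence; boundary conditions give:
  u_k = (1 − r^k) / (1 − r^N) = (1 − (7/3)^5) / (1 − (7/3)^10) = 243/17050.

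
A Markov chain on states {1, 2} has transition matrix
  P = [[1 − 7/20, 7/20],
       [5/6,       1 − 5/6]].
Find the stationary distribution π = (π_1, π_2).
π_1 = 50/71, π_2 = 21/71

Solve πP = π with π_1 + π_2 = 1. From πP = π: π_1 · (1 − 7/20) + π_2 · 5/6 = π_1 ⇒ π_2 · 5/6 = π_1 · 7/20 ⇒ π_2/π_1 = (7/20)/(5/6) = 21/50. Together with π_1 + π_2 = 1:
  π_1 = (5/6)/(7/20 + 5/6) = (5/6)/(71/60) = 50/71,
  π_2 = (7/20)/(7/20 + 5/6) = (7/20)/(71/60) = 21/71.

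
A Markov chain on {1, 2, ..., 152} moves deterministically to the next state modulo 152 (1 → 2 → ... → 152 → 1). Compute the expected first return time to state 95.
E[T_95 | X_0 = 95] = 152

The chain cycles deterministically, so starting at state 95 it returns in exactly 152 steps. Equivalently, the stationary distribution is uniform π_j = 1/152 for every state j, so by Kac's formula E[T_95] = 1/π_95 = 152.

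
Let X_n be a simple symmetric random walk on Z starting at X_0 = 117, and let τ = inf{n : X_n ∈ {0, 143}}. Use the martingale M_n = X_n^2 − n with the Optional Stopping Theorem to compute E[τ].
E[τ] = 3042

M_n = X_n^2 − n is a martingale (since E[X_{n+1}^2 | F_n] = X_n^2 + 1). By OST (τ has finite mean in a bounded region), E[M_τ] = E[M_0] = X_0^2 − 0 = 117^2 = 13689. Also E[M_τ] = E[X_τ^2] − E[τ]. The walk exits at 0 or 143, with P(hit 143 first) = 117/143, so E[X_τ^2] = 143^2 · 117/143 + 0 = 16731. Thus E[τ] = E[X_τ^2] − E[M_τ] = 16731 − 13689 = 3042 = 117(143 − 117) = 3042.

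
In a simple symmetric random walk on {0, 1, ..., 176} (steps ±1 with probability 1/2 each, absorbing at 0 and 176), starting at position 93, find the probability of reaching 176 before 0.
P(hit 176 before 0) = 93/176

Let u_k = P(hit 176 before 0 | start at k). Then u_0 = 0, u_176 = 1, and u_k = u_{k-1}/2 + u_{k+1}/2 for 1 ≤ k ≤ 175. This harmonic recurrence is solved by u_k = k/176, giving u_93 = 93/176.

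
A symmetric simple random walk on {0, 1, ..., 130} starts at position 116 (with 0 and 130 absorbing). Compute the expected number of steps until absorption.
E[τ | X_0 = 116] = 1624

Let v_k = E[τ | X_0 = k]. Boundary: v_0 = v_130 = 0. Recurrence: v_k = 1 + (v_{k-1} + v_{k+1})/2 for 1 ≤ k ≤ 129. The particular solution to v_k − (v_{k-1} + v_{k+1})/2 = 1 is v_k = −k^2. Adding homogeneous solution A + B k and matching boundaries gives v_k = k (130 − k). Substituting k = 116: v_116 = 116 · 14 = 1624.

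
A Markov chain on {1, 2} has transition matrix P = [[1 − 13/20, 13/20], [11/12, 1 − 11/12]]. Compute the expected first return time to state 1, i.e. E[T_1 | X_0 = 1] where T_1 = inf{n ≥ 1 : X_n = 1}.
E[T_1 | X_0 = 1] = 1/π_1 = 94/55

For an irreducible recurrent Markov chain with stationary distribution π, E[T_i | X_0 = i] = 1/π_i (Kac's formula). Here π_1 = (11/12)/(13/20 + 11/12) = (11/12)/(47/30) = 55/94, so E[T_1 | X_0 = 1] = 1/π_1 = (13/20 + 11/12)/(11/12) = (47/30)/(11/12) = 94/55.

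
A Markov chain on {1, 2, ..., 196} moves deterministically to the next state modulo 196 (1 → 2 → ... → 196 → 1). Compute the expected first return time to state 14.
E[T_14 | X_0 = 14] = 196

The chain cycles deterministically, so starting at state 14 it returns in exactly 196 steps. Equivalently, the stationary distribution is uniform π_j = 1/196 for every state j, so by Kac's formula E[T_14] = 1/π_14 = 196.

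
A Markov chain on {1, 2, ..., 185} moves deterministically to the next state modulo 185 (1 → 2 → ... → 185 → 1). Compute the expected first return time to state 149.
E[T_149 | X_0 = 149] = 185

The chain cycles deterministically, so starting at state 149 it returns in exactly 185 steps. Equivalently, the stationary distribution is uniform π_j = 1/185 for every state j, so by Kac's formula E[T_149] = 1/π_149 = 185.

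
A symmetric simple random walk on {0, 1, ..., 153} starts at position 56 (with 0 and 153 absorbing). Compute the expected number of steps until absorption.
E[τ | X_0 = 56] = 5432

Let v_k = E[τ | X_0 = k]. Boundary: v_0 = v_153 = 0. Recurrence: v_k = 1 + (v_{k-1} + v_{k+1})/2 for 1 ≤ k ≤ 152. The particular solution to v_k − (v_{k-1} + v_{k+1})/2 = 1 is v_k = −k^2. Adding homogeneous solution A + B k and matching boundaries gives v_k = k (153 − k). Substituting k = 56: v_56 = 56 · 97 = 5432.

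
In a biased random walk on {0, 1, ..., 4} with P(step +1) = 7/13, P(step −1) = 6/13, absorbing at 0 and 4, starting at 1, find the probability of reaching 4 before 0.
P(hit 4 before 0) = (1 − (6/7)^1) / (1 − (6/7)^4) = 343/1105

Let u_k denote P(reach 4 before 0 | start at k). Boundary: u_0 = 0, u_4 = 1. Recurrence: u_k = 7/13·u_{k+1} + 6/13·u_{k-1} for 1 ≤ k ≤ 3. Try u_k = A + B·r^k with r = q/p = (6/13)/(7/13) = 6/7. Substitution satisfies the recurrence; boundary conditions give:
  u_k = (1 − r^k) / (1 − r^N) = (1 − (6/7)^1) / (1 − (6/7)^4) = 343/1105.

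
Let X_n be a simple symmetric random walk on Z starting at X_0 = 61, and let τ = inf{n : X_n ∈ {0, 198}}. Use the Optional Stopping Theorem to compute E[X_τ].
E[X_τ] = 61

X_n is a martingale and τ is a bounded-mean stopping time (indeed τ is finite a.s. with bounded expectation since the walk is in a bounded region). By the OST, E[X_τ] = E[X_0] = 61. Equivalently: E[X_τ] = 198 · P(hit 198 first) + 0 · P(hit 0 first) = 198 · (61/198) = 61.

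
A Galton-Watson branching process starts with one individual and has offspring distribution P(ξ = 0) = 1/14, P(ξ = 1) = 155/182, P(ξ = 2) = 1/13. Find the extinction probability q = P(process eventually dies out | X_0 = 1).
q = 13/14

The pgf is f(s) = 1/14 + 155/182·s + 1/13·s². The extinction probability q is the smallest fixed point of f in [0, 1]. Setting s = f(s):
  1/13·s² + (155/182 − 1)·s + 1/14 = 0
  1/13·s² − (1/14 + 1/13)·s + 1/14 = 0
which factors as (s − 1)·(1/13·s − 1/14) = 0, giving roots s = 1 and s = (1/14)/(1/13) = 13/14.
Mean offspring μ = 155/182 + 2·1/13 = 183/182 > 1 (supercritical), so q < 1. The extinction probability is the smaller root: q = (1/14)/(1/13) = 13/14.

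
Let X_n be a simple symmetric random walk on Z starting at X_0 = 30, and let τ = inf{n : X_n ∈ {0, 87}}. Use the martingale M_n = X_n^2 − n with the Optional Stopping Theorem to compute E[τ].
E[τ] = 1710

M_n = X_n^2 − n is a martingale (since E[X_{n+1}^2 | F_n] = X_n^2 + 1). By OST (τ has finite mean in a bounded region), E[M_τ] = E[M_0] = X_0^2 − 0 = 30^2 = 900. Also E[M_τ] = E[X_τ^2] − E[τ]. The walk exits at 0 or 87, with P(hit 87 first) = 30/87, so E[X_τ^2] = 87^2 · 30/87 + 0 = 2610. Thus E[τ] = E[X_τ^2] − E[M_τ] = 2610 − 900 = 1710 = 30(87 − 30) = 1710.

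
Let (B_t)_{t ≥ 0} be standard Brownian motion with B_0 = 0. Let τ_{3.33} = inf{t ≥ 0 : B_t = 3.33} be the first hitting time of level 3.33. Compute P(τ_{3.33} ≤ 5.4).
P(τ_{3.33} ≤ 5.4) = 2(1 − Φ(3.33/√5.4)) = 2(1 − Φ(1.4330)) ≈ 0.1519

By the reflection principle for standard BM, P(τ_b ≤ t) = 2 · P(B_t ≥ b). Since B_t ~ N(0, t), P(B_t ≥ 3.33) = 1 − Φ(3.33/√t) = 1 − Φ(3.33/√5.4) = 1 − Φ(1.4330) ≈ 0.07593. Doubling: P(τ_{3.33} ≤ 5.4) ≈ 2 · 0.07593 = 0.15186 ≈ 0.1519.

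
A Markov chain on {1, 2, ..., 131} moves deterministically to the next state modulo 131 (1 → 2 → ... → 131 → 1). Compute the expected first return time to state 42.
E[T_42 | X_0 = 42] = 131

The chain cycles deterministically, so starting at state 42 it returns in exactly 131 steps. Equivalently, the stationary distribution is uniform π_j = 1/131 for every state j, so by Kac's formula E[T_42] = 1/π_42 = 131.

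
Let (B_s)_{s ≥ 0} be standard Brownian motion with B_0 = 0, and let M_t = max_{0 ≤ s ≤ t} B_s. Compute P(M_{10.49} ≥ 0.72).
P(M_{10.49} ≥ 0.72) = 2·P(B_{10.49} ≥ 0.72) = 2(1 − Φ(0.72/√10.49)) ≈ 0.8241

By the reflection principle for Brownian motion, P(M_t ≥ a) = 2 · P(B_t ≥ a) for a ≥ 0. Since B_t ~ N(0, t), P(B_t ≥ 0.72) = 1 − Φ(0.72/√t) = 1 − Φ(0.72/√10.49) = 1 − Φ(0.2223). So
  P(M_{10.49} ≥ 0.72) = 2(1 − Φ(0.2223)) ≈ 0.8241.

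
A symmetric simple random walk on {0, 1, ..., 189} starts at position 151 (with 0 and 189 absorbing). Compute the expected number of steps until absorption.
E[τ | X_0 = 151] = 5738

Let v_k = E[τ | X_0 = k]. Boundary: v_0 = v_189 = 0. Recurrence: v_k = 1 + (v_{k-1} + v_{k+1})/2 for 1 ≤ k ≤ 188. The particular solution to v_k − (v_{k-1} + v_{k+1})/2 = 1 is v_k = −k^2. Adding homogeneous solution A + B k and matching boundaries gives v_k = k (189 − k). Substituting k = 151: v_151 = 151 · 38 = 5738.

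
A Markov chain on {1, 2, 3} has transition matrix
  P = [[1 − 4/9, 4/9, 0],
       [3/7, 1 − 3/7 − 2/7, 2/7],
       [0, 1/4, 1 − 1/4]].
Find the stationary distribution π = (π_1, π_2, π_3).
π = (9/29, 28/87, 32/87)

This is a birth-death chain on three states, which satisfies detailed balance: π_1 · P_{12} = π_2 · P_{21} and π_2 · P_{23} = π_3 · P_{32}.
From π_1 · 4/9 = π_2 · 3/7: π_2/π_1 = (4/9)/(3/7) = 28/27.
From π_2 · 2/7 = π_3 · 1/4: π_3/π_2 = (2/7)/(1/4) = 8/7.
Take π_1 proportional to 1; then unnormalized π = (1, 28/27, 32/27). Normalize by dividing by the sum 29/9:
  π = (9/29, 28/87, 32/87).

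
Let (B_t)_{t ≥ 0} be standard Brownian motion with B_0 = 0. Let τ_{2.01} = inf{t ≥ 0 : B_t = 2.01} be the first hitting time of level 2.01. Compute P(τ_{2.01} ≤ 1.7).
P(τ_{2.01} ≤ 1.7) = 2(1 − Φ(2.01/√1.7)) = 2(1 − Φ(1.5416)) ≈ 0.1232

By the reflection principle for standard BM, P(τ_b ≤ t) = 2 · P(B_t ≥ b). Since B_t ~ N(0, t), P(B_t ≥ 2.01) = 1 − Φ(2.01/√t) = 1 − Φ(2.01/√1.7) = 1 − Φ(1.5416) ≈ 0.06159. Doubling: P(τ_{2.01} ≤ 1.7) ≈ 2 · 0.06159 = 0.12318 ≈ 0.1232.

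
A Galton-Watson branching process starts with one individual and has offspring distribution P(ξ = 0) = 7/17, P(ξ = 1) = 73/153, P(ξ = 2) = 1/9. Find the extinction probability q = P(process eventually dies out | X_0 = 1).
q = 1

Mean offspring μ = 0·7/17 + 1·73/153 + 2·1/9 = 107/153 ≤ 1. For μ ≤ 1 with offspring not concentrated at 1, the Galton-Watson process goes extinct almost surely, so q = 1.
(Algebraic check: The pgf is f(s) = 7/17 + 73/153·s + 1/9·s². The extinction probability q is the smallest fixed point of f in [0, 1]. Setting s = f(s):
  1/9·s² + (73/153 − 1)·s + 7/17 = 0
  1/9·s² − (7/17 + 1/9)·s + 7/17 = 0
which factors as (s − 1)·(1/9·s − 7/17) = 0, giving roots s = 1 and s = (7/17)/(1/9) = 63/17. Since 63/17 ≥ 1, the smallest root in [0, 1] is s = 1.)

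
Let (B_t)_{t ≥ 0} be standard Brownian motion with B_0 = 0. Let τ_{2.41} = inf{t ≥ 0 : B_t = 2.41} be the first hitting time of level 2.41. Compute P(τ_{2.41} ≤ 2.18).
P(τ_{2.41} ≤ 2.18) = 2(1 − Φ(2.41/√2.18)) = 2(1 − Φ(1.6323)) ≈ 0.1026

By the reflection principle for standard BM, P(τ_b ≤ t) = 2 · P(B_t ≥ b). Since B_t ~ N(0, t), P(B_t ≥ 2.41) = 1 − Φ(2.41/√t) = 1 − Φ(2.41/√2.18) = 1 − Φ(1.6323) ≈ 0.05131. Doubling: P(τ_{2.41} ≤ 2.18) ≈ 2 · 0.05131 = 0.10262 ≈ 0.1026.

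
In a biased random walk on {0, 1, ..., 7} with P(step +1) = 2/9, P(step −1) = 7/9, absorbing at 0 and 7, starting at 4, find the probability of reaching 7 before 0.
P(hit 7 before 0) = (1 − (7/2)^4) / (1 − (7/2)^7) = 3816/164683

Let u_k denote P(reach 7 before 0 | start at k). Boundary: u_0 = 0, u_7 = 1. Recurrence: u_k = 2/9·u_{k+1} + 7/9·u_{k-1} for 1 ≤ k ≤ 6. Try u_k = A + B·r^k with r = q/p = (7/9)/(2/9) = 7/2. Substitution satisfies the recurrence; boundary conditions give:
  u_k = (1 − r^k) / (1 − r^N) = (1 − (7/2)^4) / (1 − (7/2)^7) = 3816/164683.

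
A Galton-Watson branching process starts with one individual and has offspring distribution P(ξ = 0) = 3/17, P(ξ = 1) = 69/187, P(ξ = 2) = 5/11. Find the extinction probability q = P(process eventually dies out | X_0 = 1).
q = 33/85

The pgf is f(s) = 3/17 + 69/187·s + 5/11·s². The extinction probability q is the smallest fixed point of f in [0, 1]. Setting s = f(s):
  5/11·s² + (69/187 − 1)·s + 3/17 = 0
  5/11·s² − (3/17 + 5/11)·s + 3/17 = 0
which factors as (s − 1)·(5/11·s − 3/17) = 0, giving roots s = 1 and s = (3/17)/(5/11) = 33/85.
Mean offspring μ = 69/187 + 2·5/11 = 239/187 > 1 (supercritical), so q < 1. The extinction probability is the smaller root: q = (3/17)/(5/11) = 33/85.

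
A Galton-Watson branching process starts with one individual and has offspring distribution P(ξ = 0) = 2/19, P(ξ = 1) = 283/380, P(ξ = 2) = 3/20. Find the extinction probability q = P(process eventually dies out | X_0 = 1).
q = 40/57

The pgf is f(s) = 2/19 + 283/380·s + 3/20·s². The extinction probability q is the smallest fixed point of f in [0, 1]. Setting s = f(s):
  3/20·s² + (283/380 − 1)·s + 2/19 = 0
  3/20·s² − (2/19 + 3/20)·s + 2/19 = 0
which factors as (s − 1)·(3/20·s − 2/19) = 0, giving roots s = 1 and s = (2/19)/(3/20) = 40/57.
Mean offspring μ = 283/380 + 2·3/20 = 397/380 > 1 (supercritical), so q < 1. The extinction probability is the smaller root: q = (2/19)/(3/20) = 40/57.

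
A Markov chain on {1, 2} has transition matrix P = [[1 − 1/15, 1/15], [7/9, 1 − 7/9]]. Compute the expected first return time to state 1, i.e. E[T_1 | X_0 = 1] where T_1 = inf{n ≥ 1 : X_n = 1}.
E[T_1 | X_0 = 1] = 1/π_1 = 38/35

For an irreducible recurrent Markov chain with stationary distribution π, E[T_i | X_0 = i] = 1/π_i (Kac's formula). Here π_1 = (7/9)/(1/15 + 7/9) = (7/9)/(38/45) = 35/38, so E[T_1 | X_0 = 1] = 1/π_1 = (1/15 + 7/9)/(7/9) = (38/45)/(7/9) = 38/35.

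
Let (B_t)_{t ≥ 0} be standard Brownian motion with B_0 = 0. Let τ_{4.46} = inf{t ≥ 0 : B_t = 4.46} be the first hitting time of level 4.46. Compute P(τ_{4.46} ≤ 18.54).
P(τ_{4.46} ≤ 18.54) = 2(1 − Φ(4.46/√18.54)) = 2(1 − Φ(1.0358)) ≈ 0.3003

By the reflection principle for standard BM, P(τ_b ≤ t) = 2 · P(B_t ≥ b). Since B_t ~ N(0, t), P(B_t ≥ 4.46) = 1 − Φ(4.46/√t) = 1 − Φ(4.46/√18.54) = 1 − Φ(1.0358) ≈ 0.15015. Doubling: P(τ_{4.46} ≤ 18.54) ≈ 2 · 0.15015 = 0.30030 ≈ 0.3003.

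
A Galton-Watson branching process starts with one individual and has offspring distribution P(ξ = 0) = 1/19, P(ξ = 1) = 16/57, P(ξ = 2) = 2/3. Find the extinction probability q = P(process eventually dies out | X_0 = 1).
q = 3/38

The pgf is f(s) = 1/19 + 16/57·s + 2/3·s². The extinction probability q is the smallest fixed point of f in [0, 1]. Setting s = f(s):
  2/3·s² + (16/57 − 1)·s + 1/19 = 0
  2/3·s² − (1/19 + 2/3)·s + 1/19 = 0
which factors as (s − 1)·(2/3·s − 1/19) = 0, giving roots s = 1 and s = (1/19)/(2/3) = 3/38.
Mean offspring μ = 16/57 + 2·2/3 = 92/57 > 1 (supercritical), so q < 1. The extinction probability is the smaller root: q = (1/19)/(2/3) = 3/38.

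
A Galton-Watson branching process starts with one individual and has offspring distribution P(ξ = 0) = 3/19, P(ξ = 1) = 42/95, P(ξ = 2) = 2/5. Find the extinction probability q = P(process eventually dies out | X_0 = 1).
q = 15/38

The pgf is f(s) = 3/19 + 42/95·s + 2/5·s². The extinction probability q is the smallest fixed point of f in [0, 1]. Setting s = f(s):
  2/5·s² + (42/95 − 1)·s + 3/19 = 0
  2/5·s² − (3/19 + 2/5)·s + 3/19 = 0
which factors as (s − 1)·(2/5·s − 3/19) = 0, giving roots s = 1 and s = (3/19)/(2/5) = 15/38.
Mean offspring μ = 42/95 + 2·2/5 = 118/95 > 1 (supercritical), so q < 1. The extinction probability is the smaller root: q = (3/19)/(2/5) = 15/38.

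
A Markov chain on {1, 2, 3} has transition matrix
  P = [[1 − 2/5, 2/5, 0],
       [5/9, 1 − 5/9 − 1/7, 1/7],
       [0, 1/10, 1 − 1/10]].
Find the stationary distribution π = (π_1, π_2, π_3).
π = (175/481, 126/481, 180/481)

This is a birth-death chain on three states, which satisfies detailed balance: π_1 · P_{12} = π_2 · P_{21} and π_2 · P_{23} = π_3 · P_{32}.
From π_1 · 2/5 = π_2 · 5/9: π_2/π_1 = (2/5)/(5/9) = 18/25.
From π_2 · 1/7 = π_3 · 1/10: π_3/π_2 = (1/7)/(1/10) = 10/7.
Take π_1 proportional to 1; then unnormalized π = (1, 18/25, 36/35). Normalize by dividing by the sum 481/175:
  π = (175/481, 126/481, 180/481).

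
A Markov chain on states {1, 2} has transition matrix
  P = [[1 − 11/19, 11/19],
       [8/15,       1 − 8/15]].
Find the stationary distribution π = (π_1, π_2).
π_1 = 152/317, π_2 = 165/317

Solve πP = π with π_1 + π_2 = 1. From πP = π: π_1 · (1 − 11/19) + π_2 · 8/15 = π_1 ⇒ π_2 · 8/15 = π_1 · 11/19 ⇒ π_2/π_1 = (11/19)/(8/15) = 165/152. Together with π_1 + π_2 = 1:
  π_1 = (8/15)/(11/19 + 8/15) = (8/15)/(317/285) = 152/317,
  π_2 = (11/19)/(11/19 + 8/15) = (11/19)/(317/285) = 165/317.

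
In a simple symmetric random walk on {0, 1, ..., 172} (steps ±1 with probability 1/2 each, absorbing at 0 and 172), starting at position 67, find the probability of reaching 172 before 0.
P(hit 172 before 0) = 67/172

Let u_k = P(hit 172 before 0 | start at k). Then u_0 = 0, u_172 = 1, and u_k = u_{k-1}/2 + u_{k+1}/2 for 1 ≤ k ≤ 171. This harmonic recurrence is solved by u_k = k/172, giving u_67 = 67/172.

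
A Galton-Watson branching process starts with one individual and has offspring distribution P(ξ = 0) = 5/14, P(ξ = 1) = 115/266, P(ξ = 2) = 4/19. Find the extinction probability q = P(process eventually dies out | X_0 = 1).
q = 1

Mean offspring μ = 0·5/14 + 1·115/266 + 2·4/19 = 227/266 ≤ 1. For μ ≤ 1 with offspring not concentrated at 1, the Galton-Watson process goes extinct almost surely, so q = 1.
(Algebraic check: The pgf is f(s) = 5/14 + 115/266·s + 4/19·s². The extinction probability q is the smallest fixed point of f in [0, 1]. Setting s = f(s):
  4/19·s² + (115/266 − 1)·s + 5/14 = 0
  4/19·s² − (5/14 + 4/19)·s + 5/14 = 0
which factors as (s − 1)·(4/19·s − 5/14) = 0, giving roots s = 1 and s = (5/14)/(4/19) = 95/56. Since 95/56 ≥ 1, the smallest root in [0, 1] is s = 1.)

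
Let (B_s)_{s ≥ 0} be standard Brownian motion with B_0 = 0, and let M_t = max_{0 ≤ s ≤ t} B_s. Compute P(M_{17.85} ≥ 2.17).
P(M_{17.85} ≥ 2.17) = 2·P(B_{17.85} ≥ 2.17) = 2(1 − Φ(2.17/√17.85)) ≈ 0.6075

By the reflection principle for Brownian motion, P(M_t ≥ a) = 2 · P(B_t ≥ a) for a ≥ 0. Since B_t ~ N(0, t), P(B_t ≥ 2.17) = 1 − Φ(2.17/√t) = 1 − Φ(2.17/√17.85) = 1 − Φ(0.5136). So
  P(M_{17.85} ≥ 2.17) = 2(1 − Φ(0.5136)) ≈ 0.6075.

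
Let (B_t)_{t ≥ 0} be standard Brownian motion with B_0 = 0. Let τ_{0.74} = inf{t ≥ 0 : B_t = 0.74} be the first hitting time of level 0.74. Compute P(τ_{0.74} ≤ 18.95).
P(τ_{0.74} ≤ 18.95) = 2(1 − Φ(0.74/√18.95)) = 2(1 − Φ(0.1700)) ≈ 0.8650

By the reflection principle for standard BM, P(τ_b ≤ t) = 2 · P(B_t ≥ b). Since B_t ~ N(0, t), P(B_t ≥ 0.74) = 1 − Φ(0.74/√t) = 1 − Φ(0.74/√18.95) = 1 − Φ(0.1700) ≈ 0.43251. Doubling: P(τ_{0.74} ≤ 18.95) ≈ 2 · 0.43251 = 0.86502 ≈ 0.8650.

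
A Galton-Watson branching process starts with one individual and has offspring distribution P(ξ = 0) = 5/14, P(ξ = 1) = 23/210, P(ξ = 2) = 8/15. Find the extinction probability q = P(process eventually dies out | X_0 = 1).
q = 75/112

The pgf is f(s) = 5/14 + 23/210·s + 8/15·s². The extinction probability q is the smallest fixed point of f in [0, 1]. Setting s = f(s):
  8/15·s² + (23/210 − 1)·s + 5/14 = 0
  8/15·s² − (5/14 + 8/15)·s + 5/14 = 0
which factors as (s − 1)·(8/15·s − 5/14) = 0, giving roots s = 1 and s = (5/14)/(8/15) = 75/112.
Mean offspring μ = 23/210 + 2·8/15 = 247/210 > 1 (supercritical), so q < 1. The extinction probability is the smaller root: q = (5/14)/(8/15) = 75/112.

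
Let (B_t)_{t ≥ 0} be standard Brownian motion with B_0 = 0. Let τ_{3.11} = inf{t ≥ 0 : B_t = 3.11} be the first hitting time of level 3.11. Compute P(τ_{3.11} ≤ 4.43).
P(τ_{3.11} ≤ 4.43) = 2(1 − Φ(3.11/√4.43)) = 2(1 − Φ(1.4776)) ≈ 0.1395

By the reflection principle for standard BM, P(τ_b ≤ t) = 2 · P(B_t ≥ b). Since B_t ~ N(0, t), P(B_t ≥ 3.11) = 1 − Φ(3.11/√t) = 1 − Φ(3.11/√4.43) = 1 − Φ(1.4776) ≈ 0.06976. Doubling: P(τ_{3.11} ≤ 4.43) ≈ 2 · 0.06976 = 0.13952 ≈ 0.1395.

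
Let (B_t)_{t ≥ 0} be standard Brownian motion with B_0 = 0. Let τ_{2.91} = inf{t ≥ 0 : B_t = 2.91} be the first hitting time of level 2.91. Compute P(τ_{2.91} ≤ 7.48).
P(τ_{2.91} ≤ 7.48) = 2(1 − Φ(2.91/√7.48)) = 2(1 − Φ(1.0640)) ≈ 0.2873

By the reflection principle for standard BM, P(τ_b ≤ t) = 2 · P(B_t ≥ b). Since B_t ~ N(0, t), P(B_t ≥ 2.91) = 1 − Φ(2.91/√t) = 1 − Φ(2.91/√7.48) = 1 − Φ(1.0640) ≈ 0.14366. Doubling: P(τ_{2.91} ≤ 7.48) ≈ 2 · 0.14366 = 0.28732 ≈ 0.2873.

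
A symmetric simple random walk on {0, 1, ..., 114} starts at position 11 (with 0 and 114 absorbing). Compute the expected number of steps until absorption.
E[τ | X_0 = 11] = 1133

Let v_k = E[τ | X_0 = k]. Boundary: v_0 = v_114 = 0. Recurrence: v_k = 1 + (v_{k-1} + v_{k+1})/2 for 1 ≤ k ≤ 113. The particular solution to v_k − (v_{k-1} + v_{k+1})/2 = 1 is v_k = −k^2. Adding homogeneous solution A + B k and matching boundaries gives v_k = k (114 − k). Substituting k = 11: v_11 = 11 · 103 = 1133.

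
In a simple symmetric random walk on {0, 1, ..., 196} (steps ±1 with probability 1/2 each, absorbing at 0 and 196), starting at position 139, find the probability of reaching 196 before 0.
P(hit 196 before 0) = 139/196

Let u_k = P(hit 196 before 0 | start at k). Then u_0 = 0, u_196 = 1, and u_k = u_{k-1}/2 + u_{k+1}/2 for 1 ≤ k ≤ 195. This harmonic recurrence is solved by u_k = k/196, giving u_139 = 139/196.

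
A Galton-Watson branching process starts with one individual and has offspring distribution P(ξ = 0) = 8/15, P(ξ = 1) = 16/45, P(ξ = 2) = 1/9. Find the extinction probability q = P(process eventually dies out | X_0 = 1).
q = 1

Mean offspring μ = 0·8/15 + 1·16/45 + 2·1/9 = 26/45 ≤ 1. For μ ≤ 1 with offspring not concentrated at 1, the Galton-Watson process goes extinct almost surely, so q = 1.
(Algebraic check: The pgf is f(s) = 8/15 + 16/45·s + 1/9·s². The extinction probability q is the smallest fixed point of f in [0, 1]. Setting s = f(s):
  1/9·s² + (16/45 − 1)·s + 8/15 = 0
  1/9·s² − (8/15 + 1/9)·s + 8/15 = 0
which factors as (s − 1)·(1/9·s − 8/15) = 0, giving roots s = 1 and s = (8/15)/(1/9) = 24/5. Since 24/5 ≥ 1, the smallest root in [0, 1] is s = 1.)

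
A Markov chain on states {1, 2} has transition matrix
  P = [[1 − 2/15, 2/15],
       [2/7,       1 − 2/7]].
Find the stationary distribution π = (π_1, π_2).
π_1 = 15/22, π_2 = 7/22

Solve πP = π with π_1 + π_2 = 1. From πP = π: π_1 · (1 − 2/15) + π_2 · 2/7 = π_1 ⇒ π_2 · 2/7 = π_1 · 2/15 ⇒ π_2/π_1 = (2/15)/(2/7) = 7/15. Together with π_1 + π_2 = 1:
  π_1 = (2/7)/(2/15 + 2/7) = (2/7)/(44/105) = 15/22,
  π_2 = (2/15)/(2/15 + 2/7) = (2/15)/(44/105) = 7/22.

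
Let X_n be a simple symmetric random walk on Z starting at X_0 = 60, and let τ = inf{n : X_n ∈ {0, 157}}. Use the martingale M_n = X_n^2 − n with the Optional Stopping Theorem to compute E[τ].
E[τ] = 5820

M_n = X_n^2 − n is a martingale (since E[X_{n+1}^2 | F_n] = X_n^2 + 1). By OST (τ has finite mean in a bounded region), E[M_τ] = E[M_0] = X_0^2 − 0 = 60^2 = 3600. Also E[M_τ] = E[X_τ^2] − E[τ]. The walk exits at 0 or 157, with P(hit 157 first) = 60/157, so E[X_τ^2] = 157^2 · 60/157 + 0 = 9420. Thus E[τ] = E[X_τ^2] − E[M_τ] = 9420 − 3600 = 5820 = 60(157 − 60) = 5820.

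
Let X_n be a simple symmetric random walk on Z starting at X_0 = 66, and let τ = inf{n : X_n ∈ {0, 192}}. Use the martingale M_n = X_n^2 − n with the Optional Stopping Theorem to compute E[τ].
E[τ] = 8316

M_n = X_n^2 − n is a martingale (since E[X_{n+1}^2 | F_n] = X_n^2 + 1). By OST (τ has finite mean in a bounded region), E[M_τ] = E[M_0] = X_0^2 − 0 = 66^2 = 4356. Also E[M_τ] = E[X_τ^2] − E[τ]. The walk exits at 0 or 192, with P(hit 192 first) = 66/192, so E[X_τ^2] = 192^2 · 66/192 + 0 = 12672. Thus E[τ] = E[X_τ^2] − E[M_τ] = 12672 − 4356 = 8316 = 66(192 − 66) = 8316.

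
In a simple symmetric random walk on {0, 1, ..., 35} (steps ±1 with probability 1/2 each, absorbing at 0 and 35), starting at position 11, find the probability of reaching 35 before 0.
P(hit 35 before 0) = 11/35

Let u_k = P(hit 35 before 0 | start at k). Then u_0 = 0, u_35 = 1, and u_k = u_{k-1}/2 + u_{k+1}/2 for 1 ≤ k ≤ 34. This harmonic recurrence is solved by u_k = k/35, giving u_11 = 11/35.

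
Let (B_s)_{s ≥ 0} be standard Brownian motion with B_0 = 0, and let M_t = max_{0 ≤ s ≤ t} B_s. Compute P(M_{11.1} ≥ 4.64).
P(M_{11.1} ≥ 4.64) = 2·P(B_{11.1} ≥ 4.64) = 2(1 − Φ(4.64/√11.1)) ≈ 0.1637

By the reflection principle for Brownian motion, P(M_t ≥ a) = 2 · P(B_t ≥ a) for a ≥ 0. Since B_t ~ N(0, t), P(B_t ≥ 4.64) = 1 − Φ(4.64/√t) = 1 − Φ(4.64/√11.1) = 1 − Φ(1.3927). So
  P(M_{11.1} ≥ 4.64) = 2(1 − Φ(1.3927)) ≈ 0.1637.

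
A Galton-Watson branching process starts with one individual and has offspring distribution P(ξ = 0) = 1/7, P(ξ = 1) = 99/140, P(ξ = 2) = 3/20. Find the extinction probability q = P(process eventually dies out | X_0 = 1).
q = 20/21

The pgf is f(s) = 1/7 + 99/140·s + 3/20·s². The extinction probability q is the smallest fixed point of f in [0, 1]. Setting s = f(s):
  3/20·s² + (99/140 − 1)·s + 1/7 = 0
  3/20·s² − (1/7 + 3/20)·s + 1/7 = 0
which factors as (s − 1)·(3/20·s − 1/7) = 0, giving roots s = 1 and s = (1/7)/(3/20) = 20/21.
Mean offspring μ = 99/140 + 2·3/20 = 141/140 > 1 (supercritical), so q < 1. The extinction probability is the smaller root: q = (1/7)/(3/20) = 20/21.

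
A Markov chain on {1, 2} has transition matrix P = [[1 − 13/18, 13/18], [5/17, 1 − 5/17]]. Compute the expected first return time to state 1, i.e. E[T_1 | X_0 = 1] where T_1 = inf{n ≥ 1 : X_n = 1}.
E[T_1 | X_0 = 1] = 1/π_1 = 311/90

For an irreducible recurrent Markov chain with stationary distribution π, E[T_i | X_0 = i] = 1/π_i (Kac's formula). Here π_1 = (5/17)/(13/18 + 5/17) = (5/17)/(311/306) = 90/311, so E[T_1 | X_0 = 1] = 1/π_1 = (13/18 + 5/17)/(5/17) = (311/306)/(5/17) = 311/90.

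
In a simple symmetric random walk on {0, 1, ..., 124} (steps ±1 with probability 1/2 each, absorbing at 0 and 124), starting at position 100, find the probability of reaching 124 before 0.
P(hit 124 before 0) = 100/124 = 25/31

Let u_k = P(hit 124 before 0 | start at k). Then u_0 = 0, u_124 = 1, and u_k = u_{k-1}/2 + u_{k+1}/2 for 1 ≤ k ≤ 123. This harmonic recurrence is solved by u_k = k/124, giving u_100 = 100/124 = 25/31.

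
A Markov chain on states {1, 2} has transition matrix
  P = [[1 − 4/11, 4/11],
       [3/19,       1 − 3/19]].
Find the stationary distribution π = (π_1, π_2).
π_1 = 33/109, π_2 = 76/109

Solve πP = π with π_1 + π_2 = 1. From πP = π: π_1 · (1 − 4/11) + π_2 · 3/19 = π_1 ⇒ π_2 · 3/19 = π_1 · 4/11 ⇒ π_2/π_1 = (4/11)/(3/19) = 76/33. Together with π_1 + π_2 = 1:
  π_1 = (3/19)/(4/11 + 3/19) = (3/19)/(109/209) = 33/109,
  π_2 = (4/11)/(4/11 + 3/19) = (4/11)/(109/209) = 76/109.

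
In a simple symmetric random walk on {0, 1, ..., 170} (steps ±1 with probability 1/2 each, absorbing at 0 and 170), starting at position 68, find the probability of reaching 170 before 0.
P(hit 170 before 0) = 68/170 = 2/5

Let u_k = P(hit 170 before 0 | start at k). Then u_0 = 0, u_170 = 1, and u_k = u_{k-1}/2 + u_{k+1}/2 for 1 ≤ k ≤ 169. This harmonic recurrence is solved by u_k = k/170, giving u_68 = 68/170 = 2/5.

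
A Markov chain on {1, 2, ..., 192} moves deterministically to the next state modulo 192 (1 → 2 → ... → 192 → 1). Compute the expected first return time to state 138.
E[T_138 | X_0 = 138] = 192

The chain cycles deterministically, so starting at state 138 it returns in exactly 192 steps. Equivalently, the stationary distribution is uniform π_j = 1/192 for every state j, so by Kac's formula E[T_138] = 1/π_138 = 192.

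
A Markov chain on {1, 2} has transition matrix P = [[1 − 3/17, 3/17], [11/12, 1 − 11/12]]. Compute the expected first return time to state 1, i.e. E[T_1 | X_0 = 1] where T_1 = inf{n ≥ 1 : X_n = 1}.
E[T_1 | X_0 = 1] = 1/π_1 = 223/187

For an irreducible recurrent Markov chain with stationary distribution π, E[T_i | X_0 = i] = 1/π_i (Kac's formula). Here π_1 = (11/12)/(3/17 + 11/12) = (11/12)/(223/204) = 187/223, so E[T_1 | X_0 = 1] = 1/π_1 = (3/17 + 11/12)/(11/12) = (223/204)/(11/12) = 223/187.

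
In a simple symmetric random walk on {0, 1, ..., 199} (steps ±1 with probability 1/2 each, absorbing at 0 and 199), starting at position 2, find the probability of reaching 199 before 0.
P(hit 199 before 0) = 2/199

Let u_k = P(hit 199 before 0 | start at k). Then u_0 = 0, u_199 = 1, and u_k = u_{k-1}/2 + u_{k+1}/2 for 1 ≤ k ≤ 198. This harmonic recurrence is solved by u_k = k/199, giving u_2 = 2/199.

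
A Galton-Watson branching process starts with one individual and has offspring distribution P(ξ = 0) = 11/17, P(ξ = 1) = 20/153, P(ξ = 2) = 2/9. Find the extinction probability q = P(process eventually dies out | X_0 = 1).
q = 1

Mean offspring μ = 0·11/17 + 1·20/153 + 2·2/9 = 88/153 ≤ 1. For μ ≤ 1 with offspring not concentrated at 1, the Galton-Watson process goes extinct almost surely, so q = 1.
(Algebraic check: The pgf is f(s) = 11/17 + 20/153·s + 2/9·s². The extinction probability q is the smallest fixed point of f in [0, 1]. Setting s = f(s):
  2/9·s² + (20/153 − 1)·s + 11/17 = 0
  2/9·s² − (11/17 + 2/9)·s + 11/17 = 0
which factors as (s − 1)·(2/9·s − 11/17) = 0, giving roots s = 1 and s = (11/17)/(2/9) = 99/34. Since 99/34 ≥ 1, the smallest root in [0, 1] is s = 1.)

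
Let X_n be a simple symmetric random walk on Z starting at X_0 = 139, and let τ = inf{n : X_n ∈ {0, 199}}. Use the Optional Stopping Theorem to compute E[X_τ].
E[X_τ] = 139

X_n is a martingale and τ is a bounded-mean stopping time (indeed τ is finite a.s. with bounded expectation since the walk is in a bounded region). By the OST, E[X_τ] = E[X_0] = 139. Equivalently: E[X_τ] = 199 · P(hit 199 first) + 0 · P(hit 0 first) = 199 · (139/199) = 139.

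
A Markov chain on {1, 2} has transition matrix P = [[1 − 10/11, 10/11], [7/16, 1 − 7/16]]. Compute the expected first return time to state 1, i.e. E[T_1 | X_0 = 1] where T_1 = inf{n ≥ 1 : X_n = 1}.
E[T_1 | X_0 = 1] = 1/π_1 = 237/77

For an irreducible recurrent Markov chain with stationary distribution π, E[T_i | X_0 = i] = 1/π_i (Kac's formula). Here π_1 = (7/16)/(10/11 + 7/16) = (7/16)/(237/176) = 77/237, so E[T_1 | X_0 = 1] = 1/π_1 = (10/11 + 7/16)/(7/16) = (237/176)/(7/16) = 237/77.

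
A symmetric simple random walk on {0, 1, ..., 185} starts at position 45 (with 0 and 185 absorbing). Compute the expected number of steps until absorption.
E[τ | X_0 = 45] = 6300

Let v_k = E[τ | X_0 = k]. Boundary: v_0 = v_185 = 0. Recurrence: v_k = 1 + (v_{k-1} + v_{k+1})/2 for 1 ≤ k ≤ 184. The particular solution to v_k − (v_{k-1} + v_{k+1})/2 = 1 is v_k = −k^2. Adding homogeneous solution A + B k and matching boundaries gives v_k = k (185 − k). Substituting k = 45: v_45 = 45 · 140 = 6300.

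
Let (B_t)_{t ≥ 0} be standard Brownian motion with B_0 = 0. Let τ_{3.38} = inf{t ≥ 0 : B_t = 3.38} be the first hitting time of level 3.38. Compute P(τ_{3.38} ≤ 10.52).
P(τ_{3.38} ≤ 10.52) = 2(1 − Φ(3.38/√10.52)) = 2(1 − Φ(1.0421)) ≈ 0.2974

By the reflection principle for standard BM, P(τ_b ≤ t) = 2 · P(B_t ≥ b). Since B_t ~ N(0, t), P(B_t ≥ 3.38) = 1 − Φ(3.38/√t) = 1 − Φ(3.38/√10.52) = 1 − Φ(1.0421) ≈ 0.14868. Doubling: P(τ_{3.38} ≤ 10.52) ≈ 2 · 0.14868 = 0.29736 ≈ 0.2974.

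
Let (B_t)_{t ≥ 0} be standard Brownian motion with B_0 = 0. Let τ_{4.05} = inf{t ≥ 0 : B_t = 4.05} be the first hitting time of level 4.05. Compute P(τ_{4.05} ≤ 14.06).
P(τ_{4.05} ≤ 14.06) = 2(1 − Φ(4.05/√14.06)) = 2(1 − Φ(1.0801)) ≈ 0.2801

By the reflection principle for standard BM, P(τ_b ≤ t) = 2 · P(B_t ≥ b). Since B_t ~ N(0, t), P(B_t ≥ 4.05) = 1 − Φ(4.05/√t) = 1 − Φ(4.05/√14.06) = 1 − Φ(1.0801) ≈ 0.14005. Doubling: P(τ_{4.05} ≤ 14.06) ≈ 2 · 0.14005 = 0.28010 ≈ 0.2801.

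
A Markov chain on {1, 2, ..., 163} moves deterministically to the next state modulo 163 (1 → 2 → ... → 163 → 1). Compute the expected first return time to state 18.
E[T_18 | X_0 = 18] = 163

The chain cycles deterministically, so starting at state 18 it returns in exactly 163 steps. Equivalently, the stationary distribution is uniform π_j = 1/163 for every state j, so by Kac's formula E[T_18] = 1/π_18 = 163.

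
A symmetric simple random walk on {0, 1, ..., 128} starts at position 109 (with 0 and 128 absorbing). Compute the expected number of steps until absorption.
E[τ | X_0 = 109] = 2071

Let v_k = E[τ | X_0 = k]. Boundary: v_0 = v_128 = 0. Recurrence: v_k = 1 + (v_{k-1} + v_{k+1})/2 for 1 ≤ k ≤ 127. The particular solution to v_k − (v_{k-1} + v_{k+1})/2 = 1 is v_k = −k^2. Adding homogeneous solution A + B k and matching boundaries gives v_k = k (128 − k). Substituting k = 109: v_109 = 109 · 19 = 2071.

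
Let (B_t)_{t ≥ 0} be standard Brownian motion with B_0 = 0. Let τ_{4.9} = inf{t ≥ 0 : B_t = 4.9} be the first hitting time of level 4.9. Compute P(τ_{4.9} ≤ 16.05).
P(τ_{4.9} ≤ 16.05) = 2(1 − Φ(4.9/√16.05)) = 2(1 − Φ(1.2231)) ≈ 0.2213

By the reflection principle for standard BM, P(τ_b ≤ t) = 2 · P(B_t ≥ b). Since B_t ~ N(0, t), P(B_t ≥ 4.9) = 1 − Φ(4.9/√t) = 1 − Φ(4.9/√16.05) = 1 − Φ(1.2231) ≈ 0.11065. Doubling: P(τ_{4.9} ≤ 16.05) ≈ 2 · 0.11065 = 0.22130 ≈ 0.2213.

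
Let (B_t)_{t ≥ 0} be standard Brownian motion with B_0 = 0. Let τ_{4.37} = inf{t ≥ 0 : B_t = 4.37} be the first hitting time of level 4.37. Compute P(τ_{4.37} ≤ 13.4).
P(τ_{4.37} ≤ 13.4) = 2(1 − Φ(4.37/√13.4)) = 2(1 − Φ(1.1938)) ≈ 0.2326

By the reflection principle for standard BM, P(τ_b ≤ t) = 2 · P(B_t ≥ b). Since B_t ~ N(0, t), P(B_t ≥ 4.37) = 1 − Φ(4.37/√t) = 1 − Φ(4.37/√13.4) = 1 − Φ(1.1938) ≈ 0.11628. Doubling: P(τ_{4.37} ≤ 13.4) ≈ 2 · 0.11628 = 0.23256 ≈ 0.2326.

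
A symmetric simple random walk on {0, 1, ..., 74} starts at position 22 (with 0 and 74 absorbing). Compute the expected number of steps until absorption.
E[τ | X_0 = 22] = 1144

Let v_k = E[τ | X_0 = k]. Boundary: v_0 = v_74 = 0. Recurrence: v_k = 1 + (v_{k-1} + v_{k+1})/2 for 1 ≤ k ≤ 73. The particular solution to v_k − (v_{k-1} + v_{k+1})/2 = 1 is v_k = −k^2. Adding homogeneous solution A + B k and matching boundaries gives v_k = k (74 − k). Substituting k = 22: v_22 = 22 · 52 = 1144.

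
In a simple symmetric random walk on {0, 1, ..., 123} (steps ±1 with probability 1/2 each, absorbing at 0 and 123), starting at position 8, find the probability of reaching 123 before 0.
P(hit 123 before 0) = 8/123

Let u_k = P(hit 123 before 0 | start at k). Then u_0 = 0, u_123 = 1, and u_k = u_{k-1}/2 + u_{k+1}/2 for 1 ≤ k ≤ 122. This harmonic recurrence is solved by u_k = k/123, giving u_8 = 8/123.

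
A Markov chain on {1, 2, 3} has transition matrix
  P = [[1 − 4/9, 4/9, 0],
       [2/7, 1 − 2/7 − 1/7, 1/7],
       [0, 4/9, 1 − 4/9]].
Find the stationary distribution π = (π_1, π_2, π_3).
π = (18/55, 28/55, 9/55)

This is a birth-death chain on three states, which satisfies detailed balance: π_1 · P_{12} = π_2 · P_{21} and π_2 · P_{23} = π_3 · P_{32}.
From π_1 · 4/9 = π_2 · 2/7: π_2/π_1 = (4/9)/(2/7) = 14/9.
From π_2 · 1/7 = π_3 · 4/9: π_3/π_2 = (1/7)/(4/9) = 9/28.
Take π_1 proportional to 1; then unnormalized π = (1, 14/9, 1/2). Normalize by dividing by the sum 55/18:
  π = (18/55, 28/55, 9/55).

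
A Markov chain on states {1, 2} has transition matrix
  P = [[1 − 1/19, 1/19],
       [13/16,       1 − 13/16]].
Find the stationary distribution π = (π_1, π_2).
π_1 = 247/263, π_2 = 16/263

Solve πP = π with π_1 + π_2 = 1. From πP = π: π_1 · (1 − 1/19) + π_2 · 13/16 = π_1 ⇒ π_2 · 13/16 = π_1 · 1/19 ⇒ π_2/π_1 = (1/19)/(13/16) = 16/247. Together with π_1 + π_2 = 1:
  π_1 = (13/16)/(1/19 + 13/16) = (13/16)/(263/304) = 247/263,
  π_2 = (1/19)/(1/19 + 13/16) = (1/19)/(263/304) = 16/263.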